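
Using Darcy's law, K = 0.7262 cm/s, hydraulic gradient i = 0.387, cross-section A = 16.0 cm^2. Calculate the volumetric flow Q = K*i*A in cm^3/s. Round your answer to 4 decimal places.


Step 1: Apply Darcy's law: Q = K * i * A
Step 2: Q = 0.7262 * 0.387 * 16.0
Step 3: Q = 4.4966 cm^3/s

4.4966


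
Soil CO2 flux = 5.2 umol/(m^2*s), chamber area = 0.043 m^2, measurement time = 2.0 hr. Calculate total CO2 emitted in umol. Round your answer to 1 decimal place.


Step 1: Convert time to seconds: 2.0 hr * 3600 = 7200.0 s
Step 2: Total = flux * area * time_s
Step 3: Total = 5.2 * 0.043 * 7200.0
Step 4: Total = 1609.9 umol

1609.9


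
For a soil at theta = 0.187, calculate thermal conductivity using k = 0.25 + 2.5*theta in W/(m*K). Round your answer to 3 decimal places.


Step 1: k = 0.25 + 2.5 * theta
Step 2: k = 0.25 + 2.5 * 0.187
Step 3: k = 0.25 + 0.468
Step 4: k = 0.718 W/(m*K)

0.718


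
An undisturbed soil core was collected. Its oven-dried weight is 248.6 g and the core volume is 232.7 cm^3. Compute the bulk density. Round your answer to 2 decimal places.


Step 1: Identify the formula: BD = dry mass / volume
Step 2: Substitute values: BD = 248.6 / 232.7
Step 3: BD = 1.07 g/cm^3

1.07


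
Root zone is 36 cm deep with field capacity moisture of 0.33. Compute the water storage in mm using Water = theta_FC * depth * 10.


Step 1: Water (mm) = theta_FC * depth (cm) * 10
Step 2: Water = 0.33 * 36 * 10
Step 3: Water = 118.8 mm

118.8


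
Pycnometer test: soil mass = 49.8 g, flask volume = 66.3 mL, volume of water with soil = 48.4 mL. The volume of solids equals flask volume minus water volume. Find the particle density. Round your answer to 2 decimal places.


Step 1: Volume of solids = flask volume - water volume with soil
Step 2: V_solids = 66.3 - 48.4 = 17.9 mL
Step 3: Particle density = mass / V_solids = 49.8 / 17.9 = 2.78 g/cm^3

2.78


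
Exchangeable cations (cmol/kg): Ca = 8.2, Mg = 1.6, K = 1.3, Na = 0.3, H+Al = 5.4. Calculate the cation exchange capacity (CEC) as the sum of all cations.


Step 1: CEC = Ca + Mg + K + Na + (H+Al)
Step 2: CEC = 8.2 + 1.6 + 1.3 + 0.3 + 5.4
Step 3: CEC = 16.8 cmol/kg

16.8


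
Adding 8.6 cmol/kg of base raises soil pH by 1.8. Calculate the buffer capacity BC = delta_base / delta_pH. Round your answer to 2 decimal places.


Step 1: BC = change in base / change in pH
Step 2: BC = 8.6 / 1.8
Step 3: BC = 4.78 cmol/(kg*pH unit)

4.78


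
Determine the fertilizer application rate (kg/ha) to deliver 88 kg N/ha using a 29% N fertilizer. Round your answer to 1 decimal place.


Step 1: Fertilizer rate = target N / (N content / 100)
Step 2: Rate = 88 / (29 / 100)
Step 3: Rate = 88 / 0.29
Step 4: Rate = 303.4 kg/ha

303.4


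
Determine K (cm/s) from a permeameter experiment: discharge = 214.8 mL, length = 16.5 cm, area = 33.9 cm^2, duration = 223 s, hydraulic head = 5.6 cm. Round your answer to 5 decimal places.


Step 1: K = Q * L / (A * t * h)
Step 2: Numerator = 214.8 * 16.5 = 3544.2
Step 3: Denominator = 33.9 * 223 * 5.6 = 42334.32
Step 4: K = 3544.2 / 42334.32 = 0.08372 cm/s

0.08372


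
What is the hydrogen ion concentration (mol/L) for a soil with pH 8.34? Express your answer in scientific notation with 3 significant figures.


Step 1: [H+] = 10^(-pH)
Step 2: [H+] = 10^(-8.34)
Step 3: [H+] = 4.57e-09 mol/L

4.57e-09


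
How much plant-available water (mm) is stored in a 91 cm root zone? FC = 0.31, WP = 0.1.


Step 1: Available water = (FC - WP) * depth * 10
Step 2: AW = (0.31 - 0.1) * 91 * 10
Step 3: AW = 0.21 * 91 * 10
Step 4: AW = 191.1 mm

191.1


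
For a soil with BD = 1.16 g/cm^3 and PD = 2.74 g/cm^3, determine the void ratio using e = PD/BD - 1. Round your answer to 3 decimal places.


Step 1: e = PD / BD - 1
Step 2: e = 2.74 / 1.16 - 1
Step 3: e = 2.36207 - 1
Step 4: e = 1.362

1.362


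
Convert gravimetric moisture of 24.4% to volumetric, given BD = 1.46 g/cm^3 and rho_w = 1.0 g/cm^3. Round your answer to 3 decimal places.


Step 1: theta = (w / 100) * BD / rho_w
Step 2: theta = (24.4 / 100) * 1.46 / 1.0
Step 3: theta = 0.244 * 1.46
Step 4: theta = 0.356

0.356


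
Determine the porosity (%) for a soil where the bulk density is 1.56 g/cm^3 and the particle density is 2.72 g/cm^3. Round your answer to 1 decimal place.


Step 1: Formula: n = 100 * (1 - BD / PD)
Step 2: n = 100 * (1 - 1.56 / 2.72)
Step 3: n = 100 * (1 - 0.57353)
Step 4: n = 42.6%

42.6


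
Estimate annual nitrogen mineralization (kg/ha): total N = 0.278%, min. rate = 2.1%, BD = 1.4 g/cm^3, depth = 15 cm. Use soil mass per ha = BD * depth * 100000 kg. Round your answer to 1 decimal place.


Step 1: Soil mass per ha = BD * depth * 100000 = 1.4 * 15 * 100000 = 2100000 kg
Step 2: Total N pool = soil mass * N%/100 = 2100000 * 0.278/100 = 5838.0 kg/ha
Step 3: N mineralized = N pool * rate%/100 = 5838.0 * 2.1/100 = 122.6 kg/ha/yr

122.6


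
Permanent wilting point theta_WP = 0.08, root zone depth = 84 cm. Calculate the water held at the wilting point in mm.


Step 1: Water (mm) = theta_WP * depth * 10
Step 2: Water = 0.08 * 84 * 10
Step 3: Water = 67.2 mm

67.2


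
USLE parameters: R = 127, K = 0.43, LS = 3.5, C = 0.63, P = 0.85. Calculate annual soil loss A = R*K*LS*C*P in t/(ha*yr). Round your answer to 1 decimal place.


Step 1: A = R * K * LS * C * P
Step 2: R * K = 127 * 0.43 = 54.61
Step 3: (R*K) * LS = 54.61 * 3.5 = 191.135
Step 4: * C * P = 191.135 * 0.63 * 0.85 = 102.4
Step 5: A = 102.4 t/(ha*yr)

102.4


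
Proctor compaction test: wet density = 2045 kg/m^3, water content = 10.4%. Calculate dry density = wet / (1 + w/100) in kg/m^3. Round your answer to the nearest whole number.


Step 1: Dry density = wet density / (1 + w/100)
Step 2: Dry density = 2045 / (1 + 10.4/100)
Step 3: Dry density = 2045 / 1.104
Step 4: Dry density = 1852 kg/m^3

1852


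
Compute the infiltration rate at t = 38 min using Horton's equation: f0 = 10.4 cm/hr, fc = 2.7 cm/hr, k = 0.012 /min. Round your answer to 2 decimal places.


Step 1: f = fc + (f0 - fc) * exp(-k * t)
Step 2: exp(-0.012 * 38) = 0.633814
Step 3: f = 2.7 + (10.4 - 2.7) * 0.633814
Step 4: f = 2.7 + 7.7 * 0.633814
Step 5: f = 7.58 cm/hr

7.58


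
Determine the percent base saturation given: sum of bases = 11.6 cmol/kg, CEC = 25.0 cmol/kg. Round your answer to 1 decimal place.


Step 1: BS = 100 * (sum of bases) / CEC
Step 2: BS = 100 * 11.6 / 25.0
Step 3: BS = 46.4%

46.4


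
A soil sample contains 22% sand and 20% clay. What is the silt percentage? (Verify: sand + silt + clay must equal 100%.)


Step 1: sand + silt + clay = 100%
Step 2: silt = 100 - sand - clay
Step 3: silt = 100 - 22 - 20
Step 4: silt = 58%

58


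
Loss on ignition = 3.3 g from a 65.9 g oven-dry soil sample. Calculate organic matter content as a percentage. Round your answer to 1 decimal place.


Step 1: OM% = 100 * LOI / sample mass
Step 2: OM = 100 * 3.3 / 65.9
Step 3: OM = 5.0%

5.0


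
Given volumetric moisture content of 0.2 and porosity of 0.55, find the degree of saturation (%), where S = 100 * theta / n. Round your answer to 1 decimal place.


Step 1: S = 100 * theta_v / n
Step 2: S = 100 * 0.2 / 0.55
Step 3: S = 36.4%

36.4


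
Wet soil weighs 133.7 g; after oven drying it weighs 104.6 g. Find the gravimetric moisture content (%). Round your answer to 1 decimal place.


Step 1: Water mass = wet - dry = 133.7 - 104.6 = 29.1 g
Step 2: w = 100 * water mass / dry mass
Step 3: w = 100 * 29.1 / 104.6 = 27.8%

27.8


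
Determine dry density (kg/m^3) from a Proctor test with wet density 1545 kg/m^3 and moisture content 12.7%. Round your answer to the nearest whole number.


Step 1: Dry density = wet density / (1 + w/100)
Step 2: Dry density = 1545 / (1 + 12.7/100)
Step 3: Dry density = 1545 / 1.127
Step 4: Dry density = 1371 kg/m^3

1371


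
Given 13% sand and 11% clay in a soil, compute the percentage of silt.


Step 1: sand + silt + clay = 100%
Step 2: silt = 100 - sand - clay
Step 3: silt = 100 - 13 - 11
Step 4: silt = 76%

76


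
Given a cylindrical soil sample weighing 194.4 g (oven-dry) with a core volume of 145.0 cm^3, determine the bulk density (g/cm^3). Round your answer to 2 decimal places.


Step 1: Identify the formula: BD = dry mass / volume
Step 2: Substitute values: BD = 194.4 / 145.0
Step 3: BD = 1.34 g/cm^3

1.34


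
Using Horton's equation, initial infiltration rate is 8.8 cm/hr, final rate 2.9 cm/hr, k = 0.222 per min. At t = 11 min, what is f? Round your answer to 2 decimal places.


Step 1: f = fc + (f0 - fc) * exp(-k * t)
Step 2: exp(-0.222 * 11) = 0.086987
Step 3: f = 2.9 + (8.8 - 2.9) * 0.086987
Step 4: f = 2.9 + 5.9 * 0.086987
Step 5: f = 3.41 cm/hr

3.41


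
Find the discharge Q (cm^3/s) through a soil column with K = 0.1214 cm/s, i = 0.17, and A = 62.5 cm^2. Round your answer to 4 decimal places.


Step 1: Apply Darcy's law: Q = K * i * A
Step 2: Q = 0.1214 * 0.17 * 62.5
Step 3: Q = 1.2899 cm^3/s

1.2899


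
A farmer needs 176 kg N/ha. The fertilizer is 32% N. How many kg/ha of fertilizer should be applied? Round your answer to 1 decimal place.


Step 1: Fertilizer rate = target N / (N content / 100)
Step 2: Rate = 176 / (32 / 100)
Step 3: Rate = 176 / 0.32
Step 4: Rate = 550.0 kg/ha

550.0


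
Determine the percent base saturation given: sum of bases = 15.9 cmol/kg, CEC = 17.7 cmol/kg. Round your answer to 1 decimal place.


Step 1: BS = 100 * (sum of bases) / CEC
Step 2: BS = 100 * 15.9 / 17.7
Step 3: BS = 89.8%

89.8


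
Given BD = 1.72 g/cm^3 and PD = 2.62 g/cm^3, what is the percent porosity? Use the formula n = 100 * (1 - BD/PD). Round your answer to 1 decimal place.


Step 1: Formula: n = 100 * (1 - BD / PD)
Step 2: n = 100 * (1 - 1.72 / 2.62)
Step 3: n = 100 * (1 - 0.65649)
Step 4: n = 34.4%

34.4


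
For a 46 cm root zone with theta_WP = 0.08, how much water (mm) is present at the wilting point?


Step 1: Water (mm) = theta_WP * depth * 10
Step 2: Water = 0.08 * 46 * 10
Step 3: Water = 36.8 mm

36.8


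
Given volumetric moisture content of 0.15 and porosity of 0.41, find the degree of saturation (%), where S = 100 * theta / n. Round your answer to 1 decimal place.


Step 1: S = 100 * theta_v / n
Step 2: S = 100 * 0.15 / 0.41
Step 3: S = 36.6%

36.6


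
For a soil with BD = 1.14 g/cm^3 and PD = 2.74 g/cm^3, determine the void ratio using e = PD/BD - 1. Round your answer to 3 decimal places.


Step 1: e = PD / BD - 1
Step 2: e = 2.74 / 1.14 - 1
Step 3: e = 2.40351 - 1
Step 4: e = 1.404

1.404


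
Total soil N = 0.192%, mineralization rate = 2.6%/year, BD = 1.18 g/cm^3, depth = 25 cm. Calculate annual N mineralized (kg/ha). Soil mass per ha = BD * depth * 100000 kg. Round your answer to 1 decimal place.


Step 1: Soil mass per ha = BD * depth * 100000 = 1.18 * 25 * 100000 = 2950000 kg
Step 2: Total N pool = soil mass * N%/100 = 2950000 * 0.192/100 = 5664.0 kg/ha
Step 3: N mineralized = N pool * rate%/100 = 5664.0 * 2.6/100 = 147.3 kg/ha/yr

147.3


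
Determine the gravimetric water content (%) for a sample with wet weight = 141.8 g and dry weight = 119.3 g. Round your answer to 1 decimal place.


Step 1: Water mass = wet - dry = 141.8 - 119.3 = 22.5 g
Step 2: w = 100 * water mass / dry mass
Step 3: w = 100 * 22.5 / 119.3 = 18.9%

18.9


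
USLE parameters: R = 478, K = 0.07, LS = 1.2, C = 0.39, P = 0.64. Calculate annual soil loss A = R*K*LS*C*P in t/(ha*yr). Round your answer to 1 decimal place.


Step 1: A = R * K * LS * C * P
Step 2: R * K = 478 * 0.07 = 33.46
Step 3: (R*K) * LS = 33.46 * 1.2 = 40.152
Step 4: * C * P = 40.152 * 0.39 * 0.64 = 10.0
Step 5: A = 10.0 t/(ha*yr)

10.0


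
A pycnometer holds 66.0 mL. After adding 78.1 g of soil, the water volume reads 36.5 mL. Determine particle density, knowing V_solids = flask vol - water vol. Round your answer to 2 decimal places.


Step 1: Volume of solids = flask volume - water volume with soil
Step 2: V_solids = 66.0 - 36.5 = 29.5 mL
Step 3: Particle density = mass / V_solids = 78.1 / 29.5 = 2.65 g/cm^3

2.65


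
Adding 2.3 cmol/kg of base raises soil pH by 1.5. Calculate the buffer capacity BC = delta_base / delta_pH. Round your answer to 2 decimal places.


Step 1: BC = change in base / change in pH
Step 2: BC = 2.3 / 1.5
Step 3: BC = 1.53 cmol/(kg*pH unit)

1.53


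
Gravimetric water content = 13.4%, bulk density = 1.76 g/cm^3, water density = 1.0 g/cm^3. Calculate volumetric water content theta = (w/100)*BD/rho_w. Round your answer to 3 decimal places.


Step 1: theta = (w / 100) * BD / rho_w
Step 2: theta = (13.4 / 100) * 1.76 / 1.0
Step 3: theta = 0.134 * 1.76
Step 4: theta = 0.236

0.236


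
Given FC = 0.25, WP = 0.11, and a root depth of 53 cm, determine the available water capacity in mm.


Step 1: Available water = (FC - WP) * depth * 10
Step 2: AW = (0.25 - 0.11) * 53 * 10
Step 3: AW = 0.14 * 53 * 10
Step 4: AW = 74.2 mm

74.2


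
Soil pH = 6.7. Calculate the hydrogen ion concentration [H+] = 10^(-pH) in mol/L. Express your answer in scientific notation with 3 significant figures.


Step 1: [H+] = 10^(-pH)
Step 2: [H+] = 10^(-6.7)
Step 3: [H+] = 2.00e-07 mol/L

2.00e-07


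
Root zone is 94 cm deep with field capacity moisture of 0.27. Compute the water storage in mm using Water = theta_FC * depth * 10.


Step 1: Water (mm) = theta_FC * depth (cm) * 10
Step 2: Water = 0.27 * 94 * 10
Step 3: Water = 253.8 mm

253.8


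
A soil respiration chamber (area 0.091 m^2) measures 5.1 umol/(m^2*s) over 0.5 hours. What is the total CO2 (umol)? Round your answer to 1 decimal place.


Step 1: Convert time to seconds: 0.5 hr * 3600 = 1800.0 s
Step 2: Total = flux * area * time_s
Step 3: Total = 5.1 * 0.091 * 1800.0
Step 4: Total = 835.4 umol

835.4


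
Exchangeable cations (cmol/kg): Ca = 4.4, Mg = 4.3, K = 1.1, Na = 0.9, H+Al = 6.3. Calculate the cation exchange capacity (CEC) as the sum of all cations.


Step 1: CEC = Ca + Mg + K + Na + (H+Al)
Step 2: CEC = 4.4 + 4.3 + 1.1 + 0.9 + 6.3
Step 3: CEC = 17.0 cmol/kg

17.0


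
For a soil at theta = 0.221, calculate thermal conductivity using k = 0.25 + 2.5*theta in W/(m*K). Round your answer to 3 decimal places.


Step 1: k = 0.25 + 2.5 * theta
Step 2: k = 0.25 + 2.5 * 0.221
Step 3: k = 0.25 + 0.553
Step 4: k = 0.803 W/(m*K)

0.803


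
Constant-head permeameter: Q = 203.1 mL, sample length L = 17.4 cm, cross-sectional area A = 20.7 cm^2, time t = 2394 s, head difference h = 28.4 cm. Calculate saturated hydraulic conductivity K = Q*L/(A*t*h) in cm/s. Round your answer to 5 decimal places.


Step 1: K = Q * L / (A * t * h)
Step 2: Numerator = 203.1 * 17.4 = 3533.94
Step 3: Denominator = 20.7 * 2394 * 28.4 = 1407384.72
Step 4: K = 3533.94 / 1407384.72 = 0.00251 cm/s

0.00251


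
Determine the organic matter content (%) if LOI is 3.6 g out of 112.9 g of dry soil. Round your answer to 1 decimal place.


Step 1: OM% = 100 * LOI / sample mass
Step 2: OM = 100 * 3.6 / 112.9
Step 3: OM = 3.2%

3.2


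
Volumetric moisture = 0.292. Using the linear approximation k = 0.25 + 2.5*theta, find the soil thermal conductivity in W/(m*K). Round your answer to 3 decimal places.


Step 1: k = 0.25 + 2.5 * theta
Step 2: k = 0.25 + 2.5 * 0.292
Step 3: k = 0.25 + 0.73
Step 4: k = 0.98 W/(m*K)

0.98


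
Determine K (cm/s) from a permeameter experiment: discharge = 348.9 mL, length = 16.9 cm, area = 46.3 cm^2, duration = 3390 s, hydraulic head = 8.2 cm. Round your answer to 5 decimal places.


Step 1: K = Q * L / (A * t * h)
Step 2: Numerator = 348.9 * 16.9 = 5896.41
Step 3: Denominator = 46.3 * 3390 * 8.2 = 1287047.4
Step 4: K = 5896.41 / 1287047.4 = 0.00458 cm/s

0.00458


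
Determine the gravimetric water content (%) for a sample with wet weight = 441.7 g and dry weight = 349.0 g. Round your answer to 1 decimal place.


Step 1: Water mass = wet - dry = 441.7 - 349.0 = 92.7 g
Step 2: w = 100 * water mass / dry mass
Step 3: w = 100 * 92.7 / 349.0 = 26.6%

26.6


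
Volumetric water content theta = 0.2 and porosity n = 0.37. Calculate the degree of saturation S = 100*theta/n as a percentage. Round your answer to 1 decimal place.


Step 1: S = 100 * theta_v / n
Step 2: S = 100 * 0.2 / 0.37
Step 3: S = 54.1%

54.1


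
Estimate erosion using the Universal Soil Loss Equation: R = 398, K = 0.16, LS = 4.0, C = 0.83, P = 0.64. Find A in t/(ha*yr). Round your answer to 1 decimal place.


Step 1: A = R * K * LS * C * P
Step 2: R * K = 398 * 0.16 = 63.68
Step 3: (R*K) * LS = 63.68 * 4.0 = 254.72
Step 4: * C * P = 254.72 * 0.83 * 0.64 = 135.3
Step 5: A = 135.3 t/(ha*yr)

135.3


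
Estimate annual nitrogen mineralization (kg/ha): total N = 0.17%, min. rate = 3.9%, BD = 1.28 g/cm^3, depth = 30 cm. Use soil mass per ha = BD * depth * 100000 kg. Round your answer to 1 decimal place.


Step 1: Soil mass per ha = BD * depth * 100000 = 1.28 * 30 * 100000 = 3840000 kg
Step 2: Total N pool = soil mass * N%/100 = 3840000 * 0.17/100 = 6528.0 kg/ha
Step 3: N mineralized = N pool * rate%/100 = 6528.0 * 3.9/100 = 254.6 kg/ha/yr

254.6


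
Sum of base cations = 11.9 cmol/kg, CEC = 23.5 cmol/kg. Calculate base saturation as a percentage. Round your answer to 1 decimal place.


Step 1: BS = 100 * (sum of bases) / CEC
Step 2: BS = 100 * 11.9 / 23.5
Step 3: BS = 50.6%

50.6


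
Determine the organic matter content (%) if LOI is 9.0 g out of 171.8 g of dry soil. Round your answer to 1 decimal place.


Step 1: OM% = 100 * LOI / sample mass
Step 2: OM = 100 * 9.0 / 171.8
Step 3: OM = 5.2%

5.2


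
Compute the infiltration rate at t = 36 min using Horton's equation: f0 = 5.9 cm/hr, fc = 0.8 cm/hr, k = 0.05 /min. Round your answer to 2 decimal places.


Step 1: f = fc + (f0 - fc) * exp(-k * t)
Step 2: exp(-0.05 * 36) = 0.165299
Step 3: f = 0.8 + (5.9 - 0.8) * 0.165299
Step 4: f = 0.8 + 5.1 * 0.165299
Step 5: f = 1.64 cm/hr

1.64


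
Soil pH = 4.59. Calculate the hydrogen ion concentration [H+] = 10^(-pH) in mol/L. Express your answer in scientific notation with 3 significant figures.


Step 1: [H+] = 10^(-pH)
Step 2: [H+] = 10^(-4.59)
Step 3: [H+] = 2.57e-05 mol/L

2.57e-05


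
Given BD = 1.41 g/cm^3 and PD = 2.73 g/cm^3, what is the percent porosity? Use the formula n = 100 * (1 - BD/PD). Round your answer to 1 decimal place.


Step 1: Formula: n = 100 * (1 - BD / PD)
Step 2: n = 100 * (1 - 1.41 / 2.73)
Step 3: n = 100 * (1 - 0.51648)
Step 4: n = 48.4%

48.4


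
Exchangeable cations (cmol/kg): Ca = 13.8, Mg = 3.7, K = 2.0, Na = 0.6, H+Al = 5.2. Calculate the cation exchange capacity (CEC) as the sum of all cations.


Step 1: CEC = Ca + Mg + K + Na + (H+Al)
Step 2: CEC = 13.8 + 3.7 + 2.0 + 0.6 + 5.2
Step 3: CEC = 25.3 cmol/kg

25.3


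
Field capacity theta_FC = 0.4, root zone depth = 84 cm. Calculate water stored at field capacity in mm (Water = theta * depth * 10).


Step 1: Water (mm) = theta_FC * depth (cm) * 10
Step 2: Water = 0.4 * 84 * 10
Step 3: Water = 336.0 mm

336.0


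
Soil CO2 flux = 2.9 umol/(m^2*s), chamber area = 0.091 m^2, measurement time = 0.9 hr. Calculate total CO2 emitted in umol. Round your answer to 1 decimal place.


Step 1: Convert time to seconds: 0.9 hr * 3600 = 3240.0 s
Step 2: Total = flux * area * time_s
Step 3: Total = 2.9 * 0.091 * 3240.0
Step 4: Total = 855.0 umol

855.0


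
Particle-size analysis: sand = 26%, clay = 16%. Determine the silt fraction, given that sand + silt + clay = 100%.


Step 1: sand + silt + clay = 100%
Step 2: silt = 100 - sand - clay
Step 3: silt = 100 - 26 - 16
Step 4: silt = 58%

58


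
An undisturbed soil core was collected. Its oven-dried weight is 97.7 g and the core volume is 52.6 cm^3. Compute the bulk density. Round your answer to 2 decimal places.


Step 1: Identify the formula: BD = dry mass / volume
Step 2: Substitute values: BD = 97.7 / 52.6
Step 3: BD = 1.86 g/cm^3

1.86


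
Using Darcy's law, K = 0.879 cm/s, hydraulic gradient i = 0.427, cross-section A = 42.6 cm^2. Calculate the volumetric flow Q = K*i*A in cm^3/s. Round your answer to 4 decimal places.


Step 1: Apply Darcy's law: Q = K * i * A
Step 2: Q = 0.879 * 0.427 * 42.6
Step 3: Q = 15.9892 cm^3/s

15.9892


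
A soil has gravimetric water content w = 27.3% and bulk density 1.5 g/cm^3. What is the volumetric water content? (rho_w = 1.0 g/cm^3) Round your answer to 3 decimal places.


Step 1: theta = (w / 100) * BD / rho_w
Step 2: theta = (27.3 / 100) * 1.5 / 1.0
Step 3: theta = 0.273 * 1.5
Step 4: theta = 0.41

0.41


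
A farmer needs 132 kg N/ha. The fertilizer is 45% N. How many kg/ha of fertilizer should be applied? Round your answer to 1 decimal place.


Step 1: Fertilizer rate = target N / (N content / 100)
Step 2: Rate = 132 / (45 / 100)
Step 3: Rate = 132 / 0.45
Step 4: Rate = 293.3 kg/ha

293.3


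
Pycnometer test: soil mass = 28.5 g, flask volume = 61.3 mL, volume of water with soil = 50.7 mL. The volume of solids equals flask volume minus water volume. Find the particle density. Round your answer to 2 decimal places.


Step 1: Volume of solids = flask volume - water volume with soil
Step 2: V_solids = 61.3 - 50.7 = 10.6 mL
Step 3: Particle density = mass / V_solids = 28.5 / 10.6 = 2.69 g/cm^3

2.69


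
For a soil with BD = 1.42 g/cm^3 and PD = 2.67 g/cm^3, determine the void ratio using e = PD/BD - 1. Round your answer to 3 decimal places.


Step 1: e = PD / BD - 1
Step 2: e = 2.67 / 1.42 - 1
Step 3: e = 1.88028 - 1
Step 4: e = 0.88

0.88


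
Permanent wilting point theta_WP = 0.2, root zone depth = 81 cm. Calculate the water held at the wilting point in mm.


Step 1: Water (mm) = theta_WP * depth * 10
Step 2: Water = 0.2 * 81 * 10
Step 3: Water = 162.0 mm

162.0


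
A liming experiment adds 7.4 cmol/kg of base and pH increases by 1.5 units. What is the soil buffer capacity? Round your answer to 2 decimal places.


Step 1: BC = change in base / change in pH
Step 2: BC = 7.4 / 1.5
Step 3: BC = 4.93 cmol/(kg*pH unit)

4.93


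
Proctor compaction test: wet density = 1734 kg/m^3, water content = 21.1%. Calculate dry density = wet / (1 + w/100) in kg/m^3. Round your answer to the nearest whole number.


Step 1: Dry density = wet density / (1 + w/100)
Step 2: Dry density = 1734 / (1 + 21.1/100)
Step 3: Dry density = 1734 / 1.211
Step 4: Dry density = 1432 kg/m^3

1432


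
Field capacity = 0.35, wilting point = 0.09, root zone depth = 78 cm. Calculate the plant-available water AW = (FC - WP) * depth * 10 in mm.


Step 1: Available water = (FC - WP) * depth * 10
Step 2: AW = (0.35 - 0.09) * 78 * 10
Step 3: AW = 0.26 * 78 * 10
Step 4: AW = 202.8 mm

202.8


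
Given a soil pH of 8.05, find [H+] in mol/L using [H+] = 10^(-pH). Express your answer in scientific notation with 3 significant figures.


Step 1: [H+] = 10^(-pH)
Step 2: [H+] = 10^(-8.05)
Step 3: [H+] = 8.91e-09 mol/L

8.91e-09


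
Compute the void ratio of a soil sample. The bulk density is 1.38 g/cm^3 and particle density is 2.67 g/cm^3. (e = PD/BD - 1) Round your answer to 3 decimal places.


Step 1: e = PD / BD - 1
Step 2: e = 2.67 / 1.38 - 1
Step 3: e = 1.93478 - 1
Step 4: e = 0.935

0.935


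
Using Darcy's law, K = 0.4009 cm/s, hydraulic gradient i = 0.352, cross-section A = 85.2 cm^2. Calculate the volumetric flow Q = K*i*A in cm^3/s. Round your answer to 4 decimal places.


Step 1: Apply Darcy's law: Q = K * i * A
Step 2: Q = 0.4009 * 0.352 * 85.2
Step 3: Q = 12.0232 cm^3/s

12.0232


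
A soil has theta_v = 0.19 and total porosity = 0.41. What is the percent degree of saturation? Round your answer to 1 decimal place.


Step 1: S = 100 * theta_v / n
Step 2: S = 100 * 0.19 / 0.41
Step 3: S = 46.3%

46.3


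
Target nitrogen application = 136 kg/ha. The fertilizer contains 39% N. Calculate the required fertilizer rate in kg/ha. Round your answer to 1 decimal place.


Step 1: Fertilizer rate = target N / (N content / 100)
Step 2: Rate = 136 / (39 / 100)
Step 3: Rate = 136 / 0.39
Step 4: Rate = 348.7 kg/ha

348.7


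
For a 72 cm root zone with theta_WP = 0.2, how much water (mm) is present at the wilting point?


Step 1: Water (mm) = theta_WP * depth * 10
Step 2: Water = 0.2 * 72 * 10
Step 3: Water = 144.0 mm

144.0


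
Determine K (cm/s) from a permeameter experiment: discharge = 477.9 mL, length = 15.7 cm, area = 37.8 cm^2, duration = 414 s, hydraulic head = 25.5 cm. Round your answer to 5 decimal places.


Step 1: K = Q * L / (A * t * h)
Step 2: Numerator = 477.9 * 15.7 = 7503.03
Step 3: Denominator = 37.8 * 414 * 25.5 = 399054.6
Step 4: K = 7503.03 / 399054.6 = 0.0188 cm/s

0.0188


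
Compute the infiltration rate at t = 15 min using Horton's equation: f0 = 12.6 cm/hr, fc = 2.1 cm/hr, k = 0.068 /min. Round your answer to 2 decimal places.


Step 1: f = fc + (f0 - fc) * exp(-k * t)
Step 2: exp(-0.068 * 15) = 0.360595
Step 3: f = 2.1 + (12.6 - 2.1) * 0.360595
Step 4: f = 2.1 + 10.5 * 0.360595
Step 5: f = 5.89 cm/hr

5.89


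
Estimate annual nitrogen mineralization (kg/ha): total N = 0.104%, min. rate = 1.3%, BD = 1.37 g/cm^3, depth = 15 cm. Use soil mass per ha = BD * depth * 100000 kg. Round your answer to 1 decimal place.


Step 1: Soil mass per ha = BD * depth * 100000 = 1.37 * 15 * 100000 = 2055000 kg
Step 2: Total N pool = soil mass * N%/100 = 2055000 * 0.104/100 = 2137.2 kg/ha
Step 3: N mineralized = N pool * rate%/100 = 2137.2 * 1.3/100 = 27.8 kg/ha/yr

27.8


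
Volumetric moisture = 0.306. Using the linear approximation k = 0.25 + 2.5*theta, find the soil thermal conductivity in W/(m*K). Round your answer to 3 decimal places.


Step 1: k = 0.25 + 2.5 * theta
Step 2: k = 0.25 + 2.5 * 0.306
Step 3: k = 0.25 + 0.765
Step 4: k = 1.015 W/(m*K)

1.015


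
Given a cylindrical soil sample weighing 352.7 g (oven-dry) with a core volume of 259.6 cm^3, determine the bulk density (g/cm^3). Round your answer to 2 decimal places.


Step 1: Identify the formula: BD = dry mass / volume
Step 2: Substitute values: BD = 352.7 / 259.6
Step 3: BD = 1.36 g/cm^3

1.36


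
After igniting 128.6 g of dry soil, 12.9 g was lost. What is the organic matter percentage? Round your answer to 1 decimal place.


Step 1: OM% = 100 * LOI / sample mass
Step 2: OM = 100 * 12.9 / 128.6
Step 3: OM = 10.0%

10.0


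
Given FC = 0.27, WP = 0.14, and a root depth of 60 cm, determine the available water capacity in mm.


Step 1: Available water = (FC - WP) * depth * 10
Step 2: AW = (0.27 - 0.14) * 60 * 10
Step 3: AW = 0.13 * 60 * 10
Step 4: AW = 78.0 mm

78.0


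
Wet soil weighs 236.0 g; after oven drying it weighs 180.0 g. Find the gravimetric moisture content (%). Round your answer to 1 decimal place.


Step 1: Water mass = wet - dry = 236.0 - 180.0 = 56.0 g
Step 2: w = 100 * water mass / dry mass
Step 3: w = 100 * 56.0 / 180.0 = 31.1%

31.1


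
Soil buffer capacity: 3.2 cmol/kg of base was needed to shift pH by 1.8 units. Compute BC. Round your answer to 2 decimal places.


Step 1: BC = change in base / change in pH
Step 2: BC = 3.2 / 1.8
Step 3: BC = 1.78 cmol/(kg*pH unit)

1.78


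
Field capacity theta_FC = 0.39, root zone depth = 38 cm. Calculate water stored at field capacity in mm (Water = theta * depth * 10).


Step 1: Water (mm) = theta_FC * depth (cm) * 10
Step 2: Water = 0.39 * 38 * 10
Step 3: Water = 148.2 mm

148.2


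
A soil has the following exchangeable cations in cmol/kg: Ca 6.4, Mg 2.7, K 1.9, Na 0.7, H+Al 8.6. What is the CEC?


Step 1: CEC = Ca + Mg + K + Na + (H+Al)
Step 2: CEC = 6.4 + 2.7 + 1.9 + 0.7 + 8.6
Step 3: CEC = 20.3 cmol/kg

20.3


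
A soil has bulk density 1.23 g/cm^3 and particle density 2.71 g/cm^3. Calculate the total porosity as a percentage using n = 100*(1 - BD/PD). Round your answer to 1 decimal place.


Step 1: Formula: n = 100 * (1 - BD / PD)
Step 2: n = 100 * (1 - 1.23 / 2.71)
Step 3: n = 100 * (1 - 0.45387)
Step 4: n = 54.6%

54.6


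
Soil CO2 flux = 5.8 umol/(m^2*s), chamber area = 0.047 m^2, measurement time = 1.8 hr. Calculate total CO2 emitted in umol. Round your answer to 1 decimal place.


Step 1: Convert time to seconds: 1.8 hr * 3600 = 6480.0 s
Step 2: Total = flux * area * time_s
Step 3: Total = 5.8 * 0.047 * 6480.0
Step 4: Total = 1766.4 umol

1766.4


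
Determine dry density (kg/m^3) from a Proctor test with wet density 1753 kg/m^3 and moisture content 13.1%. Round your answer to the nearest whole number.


Step 1: Dry density = wet density / (1 + w/100)
Step 2: Dry density = 1753 / (1 + 13.1/100)
Step 3: Dry density = 1753 / 1.131
Step 4: Dry density = 1550 kg/m^3

1550


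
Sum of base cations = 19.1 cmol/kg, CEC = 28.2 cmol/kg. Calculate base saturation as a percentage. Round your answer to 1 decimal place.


Step 1: BS = 100 * (sum of bases) / CEC
Step 2: BS = 100 * 19.1 / 28.2
Step 3: BS = 67.7%

67.7


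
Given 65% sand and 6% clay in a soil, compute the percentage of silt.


Step 1: sand + silt + clay = 100%
Step 2: silt = 100 - sand - clay
Step 3: silt = 100 - 65 - 6
Step 4: silt = 29%

29


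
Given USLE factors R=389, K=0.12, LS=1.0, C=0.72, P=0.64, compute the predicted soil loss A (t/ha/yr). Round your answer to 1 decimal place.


Step 1: A = R * K * LS * C * P
Step 2: R * K = 389 * 0.12 = 46.68
Step 3: (R*K) * LS = 46.68 * 1.0 = 46.68
Step 4: * C * P = 46.68 * 0.72 * 0.64 = 21.5
Step 5: A = 21.5 t/(ha*yr)

21.5


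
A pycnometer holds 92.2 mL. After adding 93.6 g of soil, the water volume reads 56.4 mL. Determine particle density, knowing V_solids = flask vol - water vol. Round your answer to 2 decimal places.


Step 1: Volume of solids = flask volume - water volume with soil
Step 2: V_solids = 92.2 - 56.4 = 35.8 mL
Step 3: Particle density = mass / V_solids = 93.6 / 35.8 = 2.61 g/cm^3

2.61


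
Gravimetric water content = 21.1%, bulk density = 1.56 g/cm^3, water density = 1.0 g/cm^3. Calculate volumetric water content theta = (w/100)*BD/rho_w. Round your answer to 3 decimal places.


Step 1: theta = (w / 100) * BD / rho_w
Step 2: theta = (21.1 / 100) * 1.56 / 1.0
Step 3: theta = 0.211 * 1.56
Step 4: theta = 0.329

0.329


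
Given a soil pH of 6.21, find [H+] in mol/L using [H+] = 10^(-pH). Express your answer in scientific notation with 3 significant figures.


Step 1: [H+] = 10^(-pH)
Step 2: [H+] = 10^(-6.21)
Step 3: [H+] = 6.17e-07 mol/L

6.17e-07


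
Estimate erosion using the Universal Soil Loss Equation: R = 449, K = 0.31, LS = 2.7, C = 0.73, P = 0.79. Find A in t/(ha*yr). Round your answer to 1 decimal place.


Step 1: A = R * K * LS * C * P
Step 2: R * K = 449 * 0.31 = 139.19
Step 3: (R*K) * LS = 139.19 * 2.7 = 375.813
Step 4: * C * P = 375.813 * 0.73 * 0.79 = 216.7
Step 5: A = 216.7 t/(ha*yr)

216.7


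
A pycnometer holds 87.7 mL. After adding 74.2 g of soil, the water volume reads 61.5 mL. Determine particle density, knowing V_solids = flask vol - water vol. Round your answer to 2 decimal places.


Step 1: Volume of solids = flask volume - water volume with soil
Step 2: V_solids = 87.7 - 61.5 = 26.2 mL
Step 3: Particle density = mass / V_solids = 74.2 / 26.2 = 2.83 g/cm^3

2.83


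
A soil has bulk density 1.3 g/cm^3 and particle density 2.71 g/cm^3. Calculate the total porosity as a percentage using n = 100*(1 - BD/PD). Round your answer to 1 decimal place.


Step 1: Formula: n = 100 * (1 - BD / PD)
Step 2: n = 100 * (1 - 1.3 / 2.71)
Step 3: n = 100 * (1 - 0.4797)
Step 4: n = 52.0%

52.0


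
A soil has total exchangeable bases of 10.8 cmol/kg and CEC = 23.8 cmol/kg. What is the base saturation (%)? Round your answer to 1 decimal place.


Step 1: BS = 100 * (sum of bases) / CEC
Step 2: BS = 100 * 10.8 / 23.8
Step 3: BS = 45.4%

45.4


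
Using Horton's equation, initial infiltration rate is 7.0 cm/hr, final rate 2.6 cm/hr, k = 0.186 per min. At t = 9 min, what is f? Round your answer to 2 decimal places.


Step 1: f = fc + (f0 - fc) * exp(-k * t)
Step 2: exp(-0.186 * 9) = 0.187496
Step 3: f = 2.6 + (7.0 - 2.6) * 0.187496
Step 4: f = 2.6 + 4.4 * 0.187496
Step 5: f = 3.42 cm/hr

3.42


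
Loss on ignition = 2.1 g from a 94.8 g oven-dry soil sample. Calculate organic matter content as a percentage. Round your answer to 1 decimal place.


Step 1: OM% = 100 * LOI / sample mass
Step 2: OM = 100 * 2.1 / 94.8
Step 3: OM = 2.2%

2.2


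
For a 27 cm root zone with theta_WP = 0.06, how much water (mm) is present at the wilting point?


Step 1: Water (mm) = theta_WP * depth * 10
Step 2: Water = 0.06 * 27 * 10
Step 3: Water = 16.2 mm

16.2


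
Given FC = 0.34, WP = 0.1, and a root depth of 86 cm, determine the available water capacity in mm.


Step 1: Available water = (FC - WP) * depth * 10
Step 2: AW = (0.34 - 0.1) * 86 * 10
Step 3: AW = 0.24 * 86 * 10
Step 4: AW = 206.4 mm

206.4


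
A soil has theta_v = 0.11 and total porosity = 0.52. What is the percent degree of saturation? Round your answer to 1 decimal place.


Step 1: S = 100 * theta_v / n
Step 2: S = 100 * 0.11 / 0.52
Step 3: S = 21.2%

21.2


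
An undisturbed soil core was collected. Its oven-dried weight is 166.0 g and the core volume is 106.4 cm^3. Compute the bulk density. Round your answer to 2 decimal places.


Step 1: Identify the formula: BD = dry mass / volume
Step 2: Substitute values: BD = 166.0 / 106.4
Step 3: BD = 1.56 g/cm^3

1.56


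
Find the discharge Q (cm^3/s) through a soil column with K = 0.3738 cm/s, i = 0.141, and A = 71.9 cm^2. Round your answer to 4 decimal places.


Step 1: Apply Darcy's law: Q = K * i * A
Step 2: Q = 0.3738 * 0.141 * 71.9
Step 3: Q = 3.7895 cm^3/s

3.7895


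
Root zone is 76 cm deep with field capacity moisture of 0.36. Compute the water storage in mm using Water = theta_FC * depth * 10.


Step 1: Water (mm) = theta_FC * depth (cm) * 10
Step 2: Water = 0.36 * 76 * 10
Step 3: Water = 273.6 mm

273.6


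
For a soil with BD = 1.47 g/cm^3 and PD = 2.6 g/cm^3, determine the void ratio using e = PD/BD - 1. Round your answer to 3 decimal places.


Step 1: e = PD / BD - 1
Step 2: e = 2.6 / 1.47 - 1
Step 3: e = 1.76871 - 1
Step 4: e = 0.769

0.769


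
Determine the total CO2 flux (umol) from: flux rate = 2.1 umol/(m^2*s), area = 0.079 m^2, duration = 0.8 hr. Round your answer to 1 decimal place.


Step 1: Convert time to seconds: 0.8 hr * 3600 = 2880.0 s
Step 2: Total = flux * area * time_s
Step 3: Total = 2.1 * 0.079 * 2880.0
Step 4: Total = 477.8 umol

477.8


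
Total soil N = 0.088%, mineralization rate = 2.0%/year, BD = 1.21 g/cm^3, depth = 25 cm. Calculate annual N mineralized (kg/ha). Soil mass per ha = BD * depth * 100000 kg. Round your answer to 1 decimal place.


Step 1: Soil mass per ha = BD * depth * 100000 = 1.21 * 25 * 100000 = 3025000 kg
Step 2: Total N pool = soil mass * N%/100 = 3025000 * 0.088/100 = 2662.0 kg/ha
Step 3: N mineralized = N pool * rate%/100 = 2662.0 * 2.0/100 = 53.2 kg/ha/yr

53.2


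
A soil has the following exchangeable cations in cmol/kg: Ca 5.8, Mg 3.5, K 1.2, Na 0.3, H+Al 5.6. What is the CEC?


Step 1: CEC = Ca + Mg + K + Na + (H+Al)
Step 2: CEC = 5.8 + 3.5 + 1.2 + 0.3 + 5.6
Step 3: CEC = 16.4 cmol/kg

16.4


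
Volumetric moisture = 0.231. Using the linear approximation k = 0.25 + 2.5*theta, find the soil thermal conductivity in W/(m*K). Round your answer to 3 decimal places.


Step 1: k = 0.25 + 2.5 * theta
Step 2: k = 0.25 + 2.5 * 0.231
Step 3: k = 0.25 + 0.578
Step 4: k = 0.828 W/(m*K)

0.828


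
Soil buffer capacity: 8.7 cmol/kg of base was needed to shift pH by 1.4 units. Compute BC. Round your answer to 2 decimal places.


Step 1: BC = change in base / change in pH
Step 2: BC = 8.7 / 1.4
Step 3: BC = 6.21 cmol/(kg*pH unit)

6.21


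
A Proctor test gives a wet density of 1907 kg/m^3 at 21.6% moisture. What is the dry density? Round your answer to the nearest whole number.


Step 1: Dry density = wet density / (1 + w/100)
Step 2: Dry density = 1907 / (1 + 21.6/100)
Step 3: Dry density = 1907 / 1.216
Step 4: Dry density = 1568 kg/m^3

1568


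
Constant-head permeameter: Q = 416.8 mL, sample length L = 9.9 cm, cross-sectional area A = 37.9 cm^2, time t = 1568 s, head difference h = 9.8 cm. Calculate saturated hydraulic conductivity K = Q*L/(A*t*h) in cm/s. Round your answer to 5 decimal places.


Step 1: K = Q * L / (A * t * h)
Step 2: Numerator = 416.8 * 9.9 = 4126.32
Step 3: Denominator = 37.9 * 1568 * 9.8 = 582386.56
Step 4: K = 4126.32 / 582386.56 = 0.00709 cm/s

0.00709


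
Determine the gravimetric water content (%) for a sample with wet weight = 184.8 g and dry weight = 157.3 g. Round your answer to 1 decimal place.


Step 1: Water mass = wet - dry = 184.8 - 157.3 = 27.5 g
Step 2: w = 100 * water mass / dry mass
Step 3: w = 100 * 27.5 / 157.3 = 17.5%

17.5


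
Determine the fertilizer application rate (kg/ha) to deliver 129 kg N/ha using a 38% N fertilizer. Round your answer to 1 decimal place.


Step 1: Fertilizer rate = target N / (N content / 100)
Step 2: Rate = 129 / (38 / 100)
Step 3: Rate = 129 / 0.38
Step 4: Rate = 339.5 kg/ha

339.5


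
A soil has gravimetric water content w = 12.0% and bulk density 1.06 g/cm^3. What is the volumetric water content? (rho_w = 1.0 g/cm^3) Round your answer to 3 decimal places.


Step 1: theta = (w / 100) * BD / rho_w
Step 2: theta = (12.0 / 100) * 1.06 / 1.0
Step 3: theta = 0.12 * 1.06
Step 4: theta = 0.127

0.127


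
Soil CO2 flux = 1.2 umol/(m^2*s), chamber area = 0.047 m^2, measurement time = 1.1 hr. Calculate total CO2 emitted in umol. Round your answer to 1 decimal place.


Step 1: Convert time to seconds: 1.1 hr * 3600 = 3960.0 s
Step 2: Total = flux * area * time_s
Step 3: Total = 1.2 * 0.047 * 3960.0
Step 4: Total = 223.3 umol

223.3


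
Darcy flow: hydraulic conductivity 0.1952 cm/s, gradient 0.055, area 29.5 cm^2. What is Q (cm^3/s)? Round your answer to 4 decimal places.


Step 1: Apply Darcy's law: Q = K * i * A
Step 2: Q = 0.1952 * 0.055 * 29.5
Step 3: Q = 0.3167 cm^3/s

0.3167


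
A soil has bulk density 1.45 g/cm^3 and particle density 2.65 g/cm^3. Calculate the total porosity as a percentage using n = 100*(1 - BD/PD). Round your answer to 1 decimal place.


Step 1: Formula: n = 100 * (1 - BD / PD)
Step 2: n = 100 * (1 - 1.45 / 2.65)
Step 3: n = 100 * (1 - 0.54717)
Step 4: n = 45.3%

45.3


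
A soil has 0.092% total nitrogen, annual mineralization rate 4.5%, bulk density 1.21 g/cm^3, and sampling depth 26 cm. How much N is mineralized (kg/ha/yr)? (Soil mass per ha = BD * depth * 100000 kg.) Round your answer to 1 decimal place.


Step 1: Soil mass per ha = BD * depth * 100000 = 1.21 * 26 * 100000 = 3146000 kg
Step 2: Total N pool = soil mass * N%/100 = 3146000 * 0.092/100 = 2894.32 kg/ha
Step 3: N mineralized = N pool * rate%/100 = 2894.32 * 4.5/100 = 130.2 kg/ha/yr

130.2


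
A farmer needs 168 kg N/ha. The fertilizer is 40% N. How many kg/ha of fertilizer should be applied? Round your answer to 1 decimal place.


Step 1: Fertilizer rate = target N / (N content / 100)
Step 2: Rate = 168 / (40 / 100)
Step 3: Rate = 168 / 0.4
Step 4: Rate = 420.0 kg/ha

420.0


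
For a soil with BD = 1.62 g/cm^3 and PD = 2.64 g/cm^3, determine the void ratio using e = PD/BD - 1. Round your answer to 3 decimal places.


Step 1: e = PD / BD - 1
Step 2: e = 2.64 / 1.62 - 1
Step 3: e = 1.62963 - 1
Step 4: e = 0.63

0.63


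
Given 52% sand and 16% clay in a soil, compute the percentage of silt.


Step 1: sand + silt + clay = 100%
Step 2: silt = 100 - sand - clay
Step 3: silt = 100 - 52 - 16
Step 4: silt = 32%

32


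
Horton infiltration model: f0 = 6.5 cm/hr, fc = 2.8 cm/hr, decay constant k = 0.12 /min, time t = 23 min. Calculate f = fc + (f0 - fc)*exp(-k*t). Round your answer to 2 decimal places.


Step 1: f = fc + (f0 - fc) * exp(-k * t)
Step 2: exp(-0.12 * 23) = 0.063292
Step 3: f = 2.8 + (6.5 - 2.8) * 0.063292
Step 4: f = 2.8 + 3.7 * 0.063292
Step 5: f = 3.03 cm/hr

3.03


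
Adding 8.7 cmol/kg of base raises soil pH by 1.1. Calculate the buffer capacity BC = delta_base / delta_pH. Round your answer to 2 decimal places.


Step 1: BC = change in base / change in pH
Step 2: BC = 8.7 / 1.1
Step 3: BC = 7.91 cmol/(kg*pH unit)

7.91
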